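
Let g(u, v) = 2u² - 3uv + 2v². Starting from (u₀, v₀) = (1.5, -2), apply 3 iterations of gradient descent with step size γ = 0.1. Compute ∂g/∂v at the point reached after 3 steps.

∇g = (4u - 3v, -3u + 4v)
(u₁, v₁) = (1.5, -2) − 0.1·(12, -12.5) = (0.3, -0.75)
(u₂, v₂) = (0.3, -0.75) − 0.1·(3.45, -3.9) = (-0.045, -0.36)
(u₃, v₃) = (-0.045, -0.36) − 0.1·(0.9, -1.305) = (-0.135, -0.2295)
∂g/∂v at (-0.135, -0.2295) = -0.513

-0.513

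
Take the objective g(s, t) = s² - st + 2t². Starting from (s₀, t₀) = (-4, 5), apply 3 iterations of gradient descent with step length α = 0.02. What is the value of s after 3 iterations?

-3.278328

∇g = (2s - t, -s + 4t)
(s₁, t₁) = (-4, 5) − 0.02·(-13, 24) = (-3.74, 4.52)
(s₂, t₂) = (-3.74, 4.52) − 0.02·(-12, 21.82) = (-3.5, 4.0836)
(s₃, t₃) = (-3.5, 4.0836) − 0.02·(-11.0836, 19.8344) = (-3.278328, 3.686912)
s = -3.278328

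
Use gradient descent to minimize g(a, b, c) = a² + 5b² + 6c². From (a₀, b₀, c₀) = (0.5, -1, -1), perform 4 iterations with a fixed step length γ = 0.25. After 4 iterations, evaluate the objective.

∇g = (2a, 10b, 12c)
Step 1: at (0.5, -1, -1), ∇g = (1, -10, -12) → (0.5, -1, -1) − 0.25·(1, -10, -12) = (0.25, 1.5, 2)
Step 2: at (0.25, 1.5, 2), ∇g = (0.5, 15, 24) → (0.25, 1.5, 2) − 0.25·(0.5, 15, 24) = (0.125, -2.25, -4)
Step 3: at (0.125, -2.25, -4), ∇g = (0.25, -22.5, -48) → (0.125, -2.25, -4) − 0.25·(0.25, -22.5, -48) = (0.0625, 3.375, 8)
Step 4: at (0.0625, 3.375, 8), ∇g = (0.125, 33.75, 96) → (0.0625, 3.375, 8) − 0.25·(0.125, 33.75, 96) = (0.03125, -5.0625, -16)
g(0.03125, -5.0625, -16) = 1664.1455078125

1664.1455078125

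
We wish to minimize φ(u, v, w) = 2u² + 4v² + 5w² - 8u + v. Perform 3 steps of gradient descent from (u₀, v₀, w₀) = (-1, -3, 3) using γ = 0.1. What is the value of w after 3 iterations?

0

∇φ = (4u - 8, 8v + 1, 10w)
Step 1: at (-1, -3, 3), ∇φ = (-12, -23, 30) → (-1, -3, 3) − 0.1·(-12, -23, 30) = (0.2, -0.7, 0)
Step 2: at (0.2, -0.7, 0), ∇φ = (-7.2, -4.6, 0) → (0.2, -0.7, 0) − 0.1·(-7.2, -4.6, 0) = (0.92, -0.24, 0)
Step 3: at (0.92, -0.24, 0), ∇φ = (-4.32, -0.92, 0) → (0.92, -0.24, 0) − 0.1·(-4.32, -0.92, 0) = (1.352, -0.148, 0)
w = 0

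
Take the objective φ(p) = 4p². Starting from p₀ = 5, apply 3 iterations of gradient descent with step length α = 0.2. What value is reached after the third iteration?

-1.08

φ′(p) = 8p
Step 1: φ′(5) = 40; p₁ = 5 − 0.2·40 = -3
Step 2: φ′(-3) = -24; p₂ = -3 − 0.2·(-24) = 1.8
Step 3: φ′(1.8) = 14.4; p₃ = 1.8 − 0.2·14.4 = -1.08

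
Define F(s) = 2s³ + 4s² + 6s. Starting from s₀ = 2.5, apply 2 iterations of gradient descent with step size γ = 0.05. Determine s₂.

-0.8416875

F′(s) = 6s² + 8s + 6
s₁ = 2.5 − 0.05·63.5 = -0.675
s₂ = -0.675 − 0.05·3.33375 = -0.8416875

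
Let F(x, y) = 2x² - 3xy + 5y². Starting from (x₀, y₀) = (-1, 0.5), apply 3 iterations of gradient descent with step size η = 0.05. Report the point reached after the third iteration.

(-0.4608125, -0.114125)

∇F = (4x - 3y, -3x + 10y)
(x₁, y₁) = (-1, 0.5) − 0.05·(-5.5, 8) = (-0.725, 0.1)
(x₂, y₂) = (-0.725, 0.1) − 0.05·(-3.2, 3.175) = (-0.565, -0.05875)
(x₃, y₃) = (-0.565, -0.05875) − 0.05·(-2.08375, 1.1075) = (-0.4608125, -0.114125)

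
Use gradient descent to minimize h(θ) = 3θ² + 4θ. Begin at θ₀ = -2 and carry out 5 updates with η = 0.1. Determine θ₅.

h′(θ) = 6θ + 4
Step 1: h′(-2) = -8; θ₁ = -2 − 0.1·(-8) = -1.2
Step 2: h′(-1.2) = -3.2; θ₂ = -1.2 − 0.1·(-3.2) = -0.88
Step 3: h′(-0.88) = -1.28; θ₃ = -0.88 − 0.1·(-1.28) = -0.752
Step 4: h′(-0.752) = -0.512; θ₄ = -0.752 − 0.1·(-0.512) = -0.7008
Step 5: h′(-0.7008) = -0.2048; θ₅ = -0.7008 − 0.1·(-0.2048) = -0.68032

-0.68032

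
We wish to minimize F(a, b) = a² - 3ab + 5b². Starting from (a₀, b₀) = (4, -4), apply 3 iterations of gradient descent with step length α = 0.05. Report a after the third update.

∇F = (2a - 3b, -3a + 10b)
(a₁, b₁) = (4, -4) − 0.05·(20, -52) = (3, -1.4)
(a₂, b₂) = (3, -1.4) − 0.05·(10.2, -23) = (2.49, -0.25)
(a₃, b₃) = (2.49, -0.25) − 0.05·(5.73, -9.97) = (2.2035, 0.2485)
a = 2.2035

2.2035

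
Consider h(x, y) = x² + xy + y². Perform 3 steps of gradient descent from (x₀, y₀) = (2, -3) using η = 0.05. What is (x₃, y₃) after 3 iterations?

(1.836375, -2.4505)

∇h = (2x + y, x + 2y)
Step 1: at (2, -3), ∇h = (1, -4) → (2, -3) − 0.05·(1, -4) = (1.95, -2.8)
Step 2: at (1.95, -2.8), ∇h = (1.1, -3.65) → (1.95, -2.8) − 0.05·(1.1, -3.65) = (1.895, -2.6175)
Step 3: at (1.895, -2.6175), ∇h = (1.1725, -3.34) → (1.895, -2.6175) − 0.05·(1.1725, -3.34) = (1.836375, -2.4505)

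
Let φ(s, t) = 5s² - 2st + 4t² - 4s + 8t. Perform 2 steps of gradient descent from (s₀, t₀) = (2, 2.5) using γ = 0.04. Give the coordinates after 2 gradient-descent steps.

(1.2192, 0.852)

∇φ = (10s - 2t - 4, -2s + 8t + 8)
Step 1: at (2, 2.5), ∇φ = (11, 24) → (2, 2.5) − 0.04·(11, 24) = (1.56, 1.54)
Step 2: at (1.56, 1.54), ∇φ = (8.52, 17.2) → (1.56, 1.54) − 0.04·(8.52, 17.2) = (1.2192, 0.852)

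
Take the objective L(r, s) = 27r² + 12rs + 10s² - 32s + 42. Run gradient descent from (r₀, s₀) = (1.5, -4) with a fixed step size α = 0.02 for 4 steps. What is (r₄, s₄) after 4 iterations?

(-0.02130432, 0.62077696)

∇L = (54r + 12s, 12r + 20s - 32)
Step 1: at (1.5, -4), ∇L = (33, -94) → (1.5, -4) − 0.02·(33, -94) = (0.84, -2.12)
Step 2: at (0.84, -2.12), ∇L = (19.92, -64.32) → (0.84, -2.12) − 0.02·(19.92, -64.32) = (0.4416, -0.8336)
Step 3: at (0.4416, -0.8336), ∇L = (13.8432, -43.3728) → (0.4416, -0.8336) − 0.02·(13.8432, -43.3728) = (0.164736, 0.033856)
Step 4: at (0.164736, 0.033856), ∇L = (9.302016, -29.346048) → (0.164736, 0.033856) − 0.02·(9.302016, -29.346048) = (-0.02130432, 0.62077696)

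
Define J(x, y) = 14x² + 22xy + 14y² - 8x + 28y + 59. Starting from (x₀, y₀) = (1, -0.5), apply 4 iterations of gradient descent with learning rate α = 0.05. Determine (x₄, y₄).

∇J = (28x + 22y - 8, 22x + 28y + 28)
(x₁, y₁) = (1, -0.5) − 0.05·(9, 36) = (0.55, -2.3)
(x₂, y₂) = (0.55, -2.3) − 0.05·(-43.2, -24.3) = (2.71, -1.085)
(x₃, y₃) = (2.71, -1.085) − 0.05·(44.01, 57.24) = (0.5095, -3.947)
(x₄, y₄) = (0.5095, -3.947) − 0.05·(-80.568, -71.307) = (4.5379, -0.38165)

(4.5379, -0.38165)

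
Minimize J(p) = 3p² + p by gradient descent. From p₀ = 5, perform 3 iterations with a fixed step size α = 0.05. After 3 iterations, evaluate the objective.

9.33839075

J′(p) = 6p + 1
Step 1: J′(5) = 31; p₁ = 5 − 0.05·31 = 3.45
Step 2: J′(3.45) = 21.7; p₂ = 3.45 − 0.05·21.7 = 2.365
Step 3: J′(2.365) = 15.19; p₃ = 2.365 − 0.05·15.19 = 1.6055
J(1.6055) = 9.33839075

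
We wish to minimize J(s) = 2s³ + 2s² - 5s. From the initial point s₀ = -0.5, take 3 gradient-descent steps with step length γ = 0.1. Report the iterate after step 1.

J′(s) = 6s² + 4s - 5
Step 1: J′(-0.5) = -5.5; s₁ = -0.5 − 0.1·(-5.5) = 0.05

0.05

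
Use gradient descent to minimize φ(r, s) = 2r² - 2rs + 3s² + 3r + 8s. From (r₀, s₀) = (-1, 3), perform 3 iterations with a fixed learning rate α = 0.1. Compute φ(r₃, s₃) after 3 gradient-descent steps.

-8.1312

∇φ = (4r - 2s + 3, -2r + 6s + 8)
Step 1: at (-1, 3), ∇φ = (-7, 28) → (-1, 3) − 0.1·(-7, 28) = (-0.3, 0.2)
Step 2: at (-0.3, 0.2), ∇φ = (1.4, 9.8) → (-0.3, 0.2) − 0.1·(1.4, 9.8) = (-0.44, -0.78)
Step 3: at (-0.44, -0.78), ∇φ = (2.8, 4.2) → (-0.44, -0.78) − 0.1·(2.8, 4.2) = (-0.72, -1.2)
φ(-0.72, -1.2) = -8.1312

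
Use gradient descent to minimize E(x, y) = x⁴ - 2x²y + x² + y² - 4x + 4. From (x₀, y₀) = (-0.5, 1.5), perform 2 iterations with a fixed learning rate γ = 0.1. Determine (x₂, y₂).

∇E = (4x³ - 4xy + 2x - 4, -2x² + 2y)
(x₁, y₁) = (-0.5, 1.5) − 0.1·(-2.5, 2.5) = (-0.25, 1.25)
(x₂, y₂) = (-0.25, 1.25) − 0.1·(-3.3125, 2.375) = (0.08125, 1.0125)

(0.08125, 1.0125)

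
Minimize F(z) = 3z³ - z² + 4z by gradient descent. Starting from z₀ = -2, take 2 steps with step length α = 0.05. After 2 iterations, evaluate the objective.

-6443.526034536

F′(z) = 9z² - 2z + 4
z₁ = -2 − 0.05·44 = -4.2
z₂ = -4.2 − 0.05·171.16 = -12.758
F(-12.758) = -6443.526034536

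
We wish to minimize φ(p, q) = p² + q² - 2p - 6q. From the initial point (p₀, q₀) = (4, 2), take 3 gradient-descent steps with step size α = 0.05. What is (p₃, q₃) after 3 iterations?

∇φ = (2p - 2, 2q - 6)
Step 1: at (4, 2), ∇φ = (6, -2) → (4, 2) − 0.05·(6, -2) = (3.7, 2.1)
Step 2: at (3.7, 2.1), ∇φ = (5.4, -1.8) → (3.7, 2.1) − 0.05·(5.4, -1.8) = (3.43, 2.19)
Step 3: at (3.43, 2.19), ∇φ = (4.86, -1.62) → (3.43, 2.19) − 0.05·(4.86, -1.62) = (3.187, 2.271)

(3.187, 2.271)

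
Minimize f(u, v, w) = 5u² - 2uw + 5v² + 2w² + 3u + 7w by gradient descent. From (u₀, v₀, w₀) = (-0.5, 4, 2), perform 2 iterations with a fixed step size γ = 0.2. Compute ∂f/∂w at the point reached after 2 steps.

5.12

∇f = (10u - 2w + 3, 10v, -2u + 4w + 7)
Step 1: at (-0.5, 4, 2), ∇f = (-6, 40, 16) → (-0.5, 4, 2) − 0.2·(-6, 40, 16) = (0.7, -4, -1.2)
Step 2: at (0.7, -4, -1.2), ∇f = (12.4, -40, 0.8) → (0.7, -4, -1.2) − 0.2·(12.4, -40, 0.8) = (-1.78, 4, -1.36)
∂f/∂w at (-1.78, 4, -1.36) = 5.12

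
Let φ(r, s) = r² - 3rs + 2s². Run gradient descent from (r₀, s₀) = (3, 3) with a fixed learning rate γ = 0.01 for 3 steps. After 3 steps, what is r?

∇φ = (2r - 3s, -3r + 4s)
Step 1: at (3, 3), ∇φ = (-3, 3) → (3, 3) − 0.01·(-3, 3) = (3.03, 2.97)
Step 2: at (3.03, 2.97), ∇φ = (-2.85, 2.79) → (3.03, 2.97) − 0.01·(-2.85, 2.79) = (3.0585, 2.9421)
Step 3: at (3.0585, 2.9421), ∇φ = (-2.7093, 2.5929) → (3.0585, 2.9421) − 0.01·(-2.7093, 2.5929) = (3.085593, 2.916171)
r = 3.085593

3.085593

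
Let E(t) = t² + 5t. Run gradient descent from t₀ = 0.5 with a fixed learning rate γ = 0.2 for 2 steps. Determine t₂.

-1.42

E′(t) = 2t + 5
Step 1: E′(0.5) = 6; t₁ = 0.5 − 0.2·6 = -0.7
Step 2: E′(-0.7) = 3.6; t₂ = -0.7 − 0.2·3.6 = -1.42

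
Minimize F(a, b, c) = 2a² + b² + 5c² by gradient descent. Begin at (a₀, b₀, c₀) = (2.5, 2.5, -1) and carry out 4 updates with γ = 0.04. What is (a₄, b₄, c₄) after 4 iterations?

∇F = (4a, 2b, 10c)
(a₁, b₁, c₁) = (2.5, 2.5, -1) − 0.04·(10, 5, -10) = (2.1, 2.3, -0.6)
(a₂, b₂, c₂) = (2.1, 2.3, -0.6) − 0.04·(8.4, 4.6, -6) = (1.764, 2.116, -0.36)
(a₃, b₃, c₃) = (1.764, 2.116, -0.36) − 0.04·(7.056, 4.232, -3.6) = (1.48176, 1.94672, -0.216)
(a₄, b₄, c₄) = (1.48176, 1.94672, -0.216) − 0.04·(5.92704, 3.89344, -2.16) = (1.2446784, 1.7909824, -0.1296)

(1.2446784, 1.7909824, -0.1296)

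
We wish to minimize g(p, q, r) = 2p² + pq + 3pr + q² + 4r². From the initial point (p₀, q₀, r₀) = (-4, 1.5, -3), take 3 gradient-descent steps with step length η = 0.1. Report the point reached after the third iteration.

∇g = (4p + q + 3r, p + 2q, 3p + 8r)
(p₁, q₁, r₁) = (-4, 1.5, -3) − 0.1·(-23.5, -1, -36) = (-1.65, 1.6, 0.6)
(p₂, q₂, r₂) = (-1.65, 1.6, 0.6) − 0.1·(-3.2, 1.55, -0.15) = (-1.33, 1.445, 0.615)
(p₃, q₃, r₃) = (-1.33, 1.445, 0.615) − 0.1·(-2.03, 1.56, 0.93) = (-1.127, 1.289, 0.522)

(-1.127, 1.289, 0.522)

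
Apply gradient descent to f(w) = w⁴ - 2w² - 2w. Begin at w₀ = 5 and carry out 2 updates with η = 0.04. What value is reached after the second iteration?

f′(w) = 4w³ - 4w - 2
Step 1: f′(5) = 478; w₁ = 5 − 0.04·478 = -14.12
Step 2: f′(-14.12) = -11206.186112; w₂ = -14.12 − 0.04·(-11206.186112) = 434.12744448

434.12744448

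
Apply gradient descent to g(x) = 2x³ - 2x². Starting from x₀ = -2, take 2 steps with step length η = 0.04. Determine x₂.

g′(x) = 6x² - 4x
x₁ = -2 − 0.04·32 = -3.28
x₂ = -3.28 − 0.04·77.6704 = -6.386816

-6.386816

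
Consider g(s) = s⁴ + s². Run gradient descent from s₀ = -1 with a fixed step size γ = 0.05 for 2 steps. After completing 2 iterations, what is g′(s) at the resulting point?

-1.830545662176

g′(s) = 4s³ + 2s
Step 1: g′(-1) = -6; s₁ = -1 − 0.05·(-6) = -0.7
Step 2: g′(-0.7) = -2.772; s₂ = -0.7 − 0.05·(-2.772) = -0.5614
g′(s) at (-0.5614) = -1.830545662176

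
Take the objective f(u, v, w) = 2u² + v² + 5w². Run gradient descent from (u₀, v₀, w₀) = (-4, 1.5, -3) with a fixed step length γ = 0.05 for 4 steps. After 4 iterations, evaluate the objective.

∇f = (4u, 2v, 10w)
(u₁, v₁, w₁) = (-4, 1.5, -3) − 0.05·(-16, 3, -30) = (-3.2, 1.35, -1.5)
(u₂, v₂, w₂) = (-3.2, 1.35, -1.5) − 0.05·(-12.8, 2.7, -15) = (-2.56, 1.215, -0.75)
(u₃, v₃, w₃) = (-2.56, 1.215, -0.75) − 0.05·(-10.24, 2.43, -7.5) = (-2.048, 1.0935, -0.375)
(u₄, v₄, w₄) = (-2.048, 1.0935, -0.375) − 0.05·(-8.192, 2.187, -3.75) = (-1.6384, 0.98415, -0.1875)
f(-1.6384, 0.98415, -0.1875) = 6.5130415925

6.5130415925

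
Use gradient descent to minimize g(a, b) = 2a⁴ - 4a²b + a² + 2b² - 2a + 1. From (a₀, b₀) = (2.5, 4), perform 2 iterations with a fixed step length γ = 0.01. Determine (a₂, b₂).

∇g = (8a³ - 8ab + 2a - 2, -4a² + 4b)
Step 1: at (2.5, 4), ∇g = (48, -9) → (2.5, 4) − 0.01·(48, -9) = (2.02, 4.09)
Step 2: at (2.02, 4.09), ∇g = (1.884864, 0.0384) → (2.02, 4.09) − 0.01·(1.884864, 0.0384) = (2.00115136, 4.089616)

(2.00115136, 4.089616)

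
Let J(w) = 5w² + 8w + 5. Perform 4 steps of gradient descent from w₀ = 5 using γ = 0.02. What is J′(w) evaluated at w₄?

23.7568

J′(w) = 10w + 8
Step 1: J′(5) = 58; w₁ = 5 − 0.02·58 = 3.84
Step 2: J′(3.84) = 46.4; w₂ = 3.84 − 0.02·46.4 = 2.912
Step 3: J′(2.912) = 37.12; w₃ = 2.912 − 0.02·37.12 = 2.1696
Step 4: J′(2.1696) = 29.696; w₄ = 2.1696 − 0.02·29.696 = 1.57568
J′(w) at (1.57568) = 23.7568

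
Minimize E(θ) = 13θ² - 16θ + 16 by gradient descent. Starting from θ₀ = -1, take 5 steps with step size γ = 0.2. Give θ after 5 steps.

2111.78144

E′(θ) = 26θ - 16
θ₁ = -1 − 0.2·(-42) = 7.4
θ₂ = 7.4 − 0.2·176.4 = -27.88
θ₃ = -27.88 − 0.2·(-740.88) = 120.296
θ₄ = 120.296 − 0.2·3111.696 = -502.0432
θ₅ = -502.0432 − 0.2·(-13069.1232) = 2111.78144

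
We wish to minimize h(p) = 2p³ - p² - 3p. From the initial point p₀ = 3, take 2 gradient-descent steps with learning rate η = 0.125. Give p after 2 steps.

h′(p) = 6p² - 2p - 3
p₁ = 3 − 0.125·45 = -2.625
p₂ = -2.625 − 0.125·43.59375 = -8.07421875

-8.07421875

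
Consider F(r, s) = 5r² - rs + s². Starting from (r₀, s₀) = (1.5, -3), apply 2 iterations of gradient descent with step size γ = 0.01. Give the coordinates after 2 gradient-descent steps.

∇F = (10r - s, -r + 2s)
(r₁, s₁) = (1.5, -3) − 0.01·(18, -7.5) = (1.32, -2.925)
(r₂, s₂) = (1.32, -2.925) − 0.01·(16.125, -7.17) = (1.15875, -2.8533)

(1.15875, -2.8533)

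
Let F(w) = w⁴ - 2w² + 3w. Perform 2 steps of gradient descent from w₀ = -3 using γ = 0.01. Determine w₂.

F′(w) = 4w³ - 4w + 3
w₁ = -3 − 0.01·(-93) = -2.07
w₂ = -2.07 − 0.01·(-24.198972) = -1.82801028

-1.82801028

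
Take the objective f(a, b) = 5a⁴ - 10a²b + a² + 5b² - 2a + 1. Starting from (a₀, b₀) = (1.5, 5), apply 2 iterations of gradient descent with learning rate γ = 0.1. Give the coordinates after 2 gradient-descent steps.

∇f = (20a³ - 20ab + 2a - 2, -10a² + 10b)
(a₁, b₁) = (1.5, 5) − 0.1·(-81.5, 27.5) = (9.65, 2.25)
(a₂, b₂) = (9.65, 2.25) − 0.1·(17555.6925, -908.725) = (-1745.91925, 93.1225)

(-1745.91925, 93.1225)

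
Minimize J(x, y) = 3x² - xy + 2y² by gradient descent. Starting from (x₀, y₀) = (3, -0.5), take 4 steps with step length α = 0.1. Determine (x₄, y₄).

∇J = (6x - y, -x + 4y)
Step 1: at (3, -0.5), ∇J = (18.5, -5) → (3, -0.5) − 0.1·(18.5, -5) = (1.15, 0)
Step 2: at (1.15, 0), ∇J = (6.9, -1.15) → (1.15, 0) − 0.1·(6.9, -1.15) = (0.46, 0.115)
Step 3: at (0.46, 0.115), ∇J = (2.645, 0) → (0.46, 0.115) − 0.1·(2.645, 0) = (0.1955, 0.115)
Step 4: at (0.1955, 0.115), ∇J = (1.058, 0.2645) → (0.1955, 0.115) − 0.1·(1.058, 0.2645) = (0.0897, 0.08855)

(0.0897, 0.08855)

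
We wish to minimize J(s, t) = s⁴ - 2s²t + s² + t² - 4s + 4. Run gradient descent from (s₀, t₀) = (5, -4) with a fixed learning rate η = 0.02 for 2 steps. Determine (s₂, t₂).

∇J = (4s³ - 4st + 2s - 4, -2s² + 2t)
Step 1: at (5, -4), ∇J = (586, -58) → (5, -4) − 0.02·(586, -58) = (-6.72, -2.84)
Step 2: at (-6.72, -2.84), ∇J = (-1307.636992, -95.9968) → (-6.72, -2.84) − 0.02·(-1307.636992, -95.9968) = (19.43273984, -0.920064)

(19.43273984, -0.920064)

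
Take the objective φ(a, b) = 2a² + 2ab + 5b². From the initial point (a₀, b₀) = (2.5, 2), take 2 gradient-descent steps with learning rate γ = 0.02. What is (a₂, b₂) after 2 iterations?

(1.9824, 1.1112)

∇φ = (4a + 2b, 2a + 10b)
(a₁, b₁) = (2.5, 2) − 0.02·(14, 25) = (2.22, 1.5)
(a₂, b₂) = (2.22, 1.5) − 0.02·(11.88, 19.44) = (1.9824, 1.1112)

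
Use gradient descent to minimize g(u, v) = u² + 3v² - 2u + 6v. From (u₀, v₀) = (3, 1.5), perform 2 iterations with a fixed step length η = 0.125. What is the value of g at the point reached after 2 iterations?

-2.6611328125

∇g = (2u - 2, 6v + 6)
(u₁, v₁) = (3, 1.5) − 0.125·(4, 15) = (2.5, -0.375)
(u₂, v₂) = (2.5, -0.375) − 0.125·(3, 3.75) = (2.125, -0.84375)
g(2.125, -0.84375) = -2.6611328125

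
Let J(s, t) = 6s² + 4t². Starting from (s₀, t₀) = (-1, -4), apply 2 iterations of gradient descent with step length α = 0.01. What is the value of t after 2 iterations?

∇J = (12s, 8t)
Step 1: at (-1, -4), ∇J = (-12, -32) → (-1, -4) − 0.01·(-12, -32) = (-0.88, -3.68)
Step 2: at (-0.88, -3.68), ∇J = (-10.56, -29.44) → (-0.88, -3.68) − 0.01·(-10.56, -29.44) = (-0.7744, -3.3856)
t = -3.3856

-3.3856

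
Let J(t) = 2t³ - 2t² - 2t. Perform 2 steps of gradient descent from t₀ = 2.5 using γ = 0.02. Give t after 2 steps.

1.713988

J′(t) = 6t² - 4t - 2
Step 1: J′(2.5) = 25.5; t₁ = 2.5 − 0.02·25.5 = 1.99
Step 2: J′(1.99) = 13.8006; t₂ = 1.99 − 0.02·13.8006 = 1.713988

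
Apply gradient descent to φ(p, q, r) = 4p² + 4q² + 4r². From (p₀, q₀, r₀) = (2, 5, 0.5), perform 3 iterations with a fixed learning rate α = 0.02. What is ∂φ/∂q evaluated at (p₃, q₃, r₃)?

23.70816

∇φ = (8p, 8q, 8r)
Step 1: at (2, 5, 0.5), ∇φ = (16, 40, 4) → (2, 5, 0.5) − 0.02·(16, 40, 4) = (1.68, 4.2, 0.42)
Step 2: at (1.68, 4.2, 0.42), ∇φ = (13.44, 33.6, 3.36) → (1.68, 4.2, 0.42) − 0.02·(13.44, 33.6, 3.36) = (1.4112, 3.528, 0.3528)
Step 3: at (1.4112, 3.528, 0.3528), ∇φ = (11.2896, 28.224, 2.8224) → (1.4112, 3.528, 0.3528) − 0.02·(11.2896, 28.224, 2.8224) = (1.185408, 2.96352, 0.296352)
∂φ/∂q at (1.185408, 2.96352, 0.296352) = 23.70816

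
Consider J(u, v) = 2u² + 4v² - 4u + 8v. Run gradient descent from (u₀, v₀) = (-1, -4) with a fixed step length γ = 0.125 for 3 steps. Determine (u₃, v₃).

(0.75, -1)

∇J = (4u - 4, 8v + 8)
Step 1: at (-1, -4), ∇J = (-8, -24) → (-1, -4) − 0.125·(-8, -24) = (0, -1)
Step 2: at (0, -1), ∇J = (-4, 0) → (0, -1) − 0.125·(-4, 0) = (0.5, -1)
Step 3: at (0.5, -1), ∇J = (-2, 0) → (0.5, -1) − 0.125·(-2, 0) = (0.75, -1)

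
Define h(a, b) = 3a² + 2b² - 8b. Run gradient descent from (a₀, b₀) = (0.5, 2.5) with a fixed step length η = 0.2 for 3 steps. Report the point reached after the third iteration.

(-0.004, 2.004)

∇h = (6a, 4b - 8)
Step 1: at (0.5, 2.5), ∇h = (3, 2) → (0.5, 2.5) − 0.2·(3, 2) = (-0.1, 2.1)
Step 2: at (-0.1, 2.1), ∇h = (-0.6, 0.4) → (-0.1, 2.1) − 0.2·(-0.6, 0.4) = (0.02, 2.02)
Step 3: at (0.02, 2.02), ∇h = (0.12, 0.08) → (0.02, 2.02) − 0.2·(0.12, 0.08) = (-0.004, 2.004)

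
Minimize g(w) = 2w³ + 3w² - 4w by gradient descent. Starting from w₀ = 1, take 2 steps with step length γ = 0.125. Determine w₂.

g′(w) = 6w² + 6w - 4
Step 1: g′(1) = 8; w₁ = 1 − 0.125·8 = 0
Step 2: g′(0) = -4; w₂ = 0 − 0.125·(-4) = 0.5

0.5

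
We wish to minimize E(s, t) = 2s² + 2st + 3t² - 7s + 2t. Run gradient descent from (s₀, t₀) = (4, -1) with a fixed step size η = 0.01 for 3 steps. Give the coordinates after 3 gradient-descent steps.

(3.80058, -1.1089)

∇E = (4s + 2t - 7, 2s + 6t + 2)
Step 1: at (4, -1), ∇E = (7, 4) → (4, -1) − 0.01·(7, 4) = (3.93, -1.04)
Step 2: at (3.93, -1.04), ∇E = (6.64, 3.62) → (3.93, -1.04) − 0.01·(6.64, 3.62) = (3.8636, -1.0762)
Step 3: at (3.8636, -1.0762), ∇E = (6.302, 3.27) → (3.8636, -1.0762) − 0.01·(6.302, 3.27) = (3.80058, -1.1089)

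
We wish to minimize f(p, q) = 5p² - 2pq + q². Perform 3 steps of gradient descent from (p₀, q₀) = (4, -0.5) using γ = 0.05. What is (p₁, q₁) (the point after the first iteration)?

∇f = (10p - 2q, -2p + 2q)
(p₁, q₁) = (4, -0.5) − 0.05·(41, -9) = (1.95, -0.05)

(1.95, -0.05)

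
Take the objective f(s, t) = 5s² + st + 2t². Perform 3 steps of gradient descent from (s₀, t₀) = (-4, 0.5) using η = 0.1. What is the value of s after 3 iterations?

-0.0425

∇f = (10s + t, s + 4t)
(s₁, t₁) = (-4, 0.5) − 0.1·(-39.5, -2) = (-0.05, 0.7)
(s₂, t₂) = (-0.05, 0.7) − 0.1·(0.2, 2.75) = (-0.07, 0.425)
(s₃, t₃) = (-0.07, 0.425) − 0.1·(-0.275, 1.63) = (-0.0425, 0.262)
s = -0.0425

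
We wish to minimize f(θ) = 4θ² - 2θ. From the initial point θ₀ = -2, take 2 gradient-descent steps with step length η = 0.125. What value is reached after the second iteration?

0.25

f′(θ) = 8θ - 2
θ₁ = -2 − 0.125·(-18) = 0.25
θ₂ = 0.25 − 0.125·0 = 0.25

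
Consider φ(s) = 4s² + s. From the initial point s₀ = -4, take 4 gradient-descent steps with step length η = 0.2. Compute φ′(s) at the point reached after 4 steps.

φ′(s) = 8s + 1
Step 1: φ′(-4) = -31; s₁ = -4 − 0.2·(-31) = 2.2
Step 2: φ′(2.2) = 18.6; s₂ = 2.2 − 0.2·18.6 = -1.52
Step 3: φ′(-1.52) = -11.16; s₃ = -1.52 − 0.2·(-11.16) = 0.712
Step 4: φ′(0.712) = 6.696; s₄ = 0.712 − 0.2·6.696 = -0.6272
φ′(s) at (-0.6272) = -4.0176

-4.0176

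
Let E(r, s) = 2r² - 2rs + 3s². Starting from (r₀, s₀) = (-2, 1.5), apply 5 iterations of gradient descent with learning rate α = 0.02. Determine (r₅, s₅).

∇E = (4r - 2s, -2r + 6s)
(r₁, s₁) = (-2, 1.5) − 0.02·(-11, 13) = (-1.78, 1.24)
(r₂, s₂) = (-1.78, 1.24) − 0.02·(-9.6, 11) = (-1.588, 1.02)
(r₃, s₃) = (-1.588, 1.02) − 0.02·(-8.392, 9.296) = (-1.42016, 0.83408)
(r₄, s₄) = (-1.42016, 0.83408) − 0.02·(-7.3488, 7.8448) = (-1.273184, 0.677184)
(r₅, s₅) = (-1.273184, 0.677184) − 0.02·(-6.447104, 6.609472) = (-1.14424192, 0.54499456)

(-1.14424192, 0.54499456)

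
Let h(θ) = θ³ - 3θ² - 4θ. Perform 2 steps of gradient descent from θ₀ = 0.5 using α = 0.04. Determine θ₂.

1.0225

h′(θ) = 3θ² - 6θ - 4
θ₁ = 0.5 − 0.04·(-6.25) = 0.75
θ₂ = 0.75 − 0.04·(-6.8125) = 1.0225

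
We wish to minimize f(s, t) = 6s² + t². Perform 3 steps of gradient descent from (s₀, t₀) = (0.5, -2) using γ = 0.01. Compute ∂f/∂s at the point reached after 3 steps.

∇f = (12s, 2t)
(s₁, t₁) = (0.5, -2) − 0.01·(6, -4) = (0.44, -1.96)
(s₂, t₂) = (0.44, -1.96) − 0.01·(5.28, -3.92) = (0.3872, -1.9208)
(s₃, t₃) = (0.3872, -1.9208) − 0.01·(4.6464, -3.8416) = (0.340736, -1.882384)
∂f/∂s at (0.340736, -1.882384) = 4.088832

4.088832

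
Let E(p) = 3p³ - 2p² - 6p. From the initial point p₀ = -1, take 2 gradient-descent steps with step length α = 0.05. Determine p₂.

-2.140125

E′(p) = 9p² - 4p - 6
p₁ = -1 − 0.05·7 = -1.35
p₂ = -1.35 − 0.05·15.8025 = -2.140125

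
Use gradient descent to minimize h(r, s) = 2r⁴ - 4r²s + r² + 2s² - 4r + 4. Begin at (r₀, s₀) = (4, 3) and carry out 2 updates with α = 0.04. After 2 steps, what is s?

30.4816

∇h = (8r³ - 8rs + 2r - 4, -4r² + 4s)
Step 1: at (4, 3), ∇h = (420, -52) → (4, 3) − 0.04·(420, -52) = (-12.8, 5.08)
Step 2: at (-12.8, 5.08), ∇h = (-16286.624, -635.04) → (-12.8, 5.08) − 0.04·(-16286.624, -635.04) = (638.66496, 30.4816)
s = 30.4816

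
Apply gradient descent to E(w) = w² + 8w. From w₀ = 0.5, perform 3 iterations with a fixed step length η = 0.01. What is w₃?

E′(w) = 2w + 8
Step 1: E′(0.5) = 9; w₁ = 0.5 − 0.01·9 = 0.41
Step 2: E′(0.41) = 8.82; w₂ = 0.41 − 0.01·8.82 = 0.3218
Step 3: E′(0.3218) = 8.6436; w₃ = 0.3218 − 0.01·8.6436 = 0.235364

0.235364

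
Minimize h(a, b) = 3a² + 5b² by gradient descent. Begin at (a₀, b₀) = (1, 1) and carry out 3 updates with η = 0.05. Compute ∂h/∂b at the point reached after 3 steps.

1.25

∇h = (6a, 10b)
Step 1: at (1, 1), ∇h = (6, 10) → (1, 1) − 0.05·(6, 10) = (0.7, 0.5)
Step 2: at (0.7, 0.5), ∇h = (4.2, 5) → (0.7, 0.5) − 0.05·(4.2, 5) = (0.49, 0.25)
Step 3: at (0.49, 0.25), ∇h = (2.94, 2.5) → (0.49, 0.25) − 0.05·(2.94, 2.5) = (0.343, 0.125)
∂h/∂b at (0.343, 0.125) = 1.25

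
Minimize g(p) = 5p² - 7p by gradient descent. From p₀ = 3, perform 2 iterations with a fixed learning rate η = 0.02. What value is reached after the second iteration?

2.172

g′(p) = 10p - 7
p₁ = 3 − 0.02·23 = 2.54
p₂ = 2.54 − 0.02·18.4 = 2.172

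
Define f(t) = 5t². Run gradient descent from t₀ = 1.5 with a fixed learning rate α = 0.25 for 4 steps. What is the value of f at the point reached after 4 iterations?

f′(t) = 10t
t₁ = 1.5 − 0.25·15 = -2.25
t₂ = -2.25 − 0.25·(-22.5) = 3.375
t₃ = 3.375 − 0.25·33.75 = -5.0625
t₄ = -5.0625 − 0.25·(-50.625) = 7.59375
f(7.59375) = 288.3251953125

288.3251953125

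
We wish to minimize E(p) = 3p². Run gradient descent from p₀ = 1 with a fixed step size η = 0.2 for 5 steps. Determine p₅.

E′(p) = 6p
Step 1: E′(1) = 6; p₁ = 1 − 0.2·6 = -0.2
Step 2: E′(-0.2) = -1.2; p₂ = -0.2 − 0.2·(-1.2) = 0.04
Step 3: E′(0.04) = 0.24; p₃ = 0.04 − 0.2·0.24 = -0.008
Step 4: E′(-0.008) = -0.048; p₄ = -0.008 − 0.2·(-0.048) = 0.0016
Step 5: E′(0.0016) = 0.0096; p₅ = 0.0016 − 0.2·0.0096 = -0.00032

-0.00032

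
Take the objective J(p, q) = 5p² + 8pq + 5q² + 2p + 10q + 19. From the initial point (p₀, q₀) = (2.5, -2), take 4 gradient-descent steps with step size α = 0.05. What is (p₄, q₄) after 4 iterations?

(1.83075, -2.4973)

∇J = (10p + 8q + 2, 8p + 10q + 10)
(p₁, q₁) = (2.5, -2) − 0.05·(11, 10) = (1.95, -2.5)
(p₂, q₂) = (1.95, -2.5) − 0.05·(1.5, 0.6) = (1.875, -2.53)
(p₃, q₃) = (1.875, -2.53) − 0.05·(0.51, -0.3) = (1.8495, -2.515)
(p₄, q₄) = (1.8495, -2.515) − 0.05·(0.375, -0.354) = (1.83075, -2.4973)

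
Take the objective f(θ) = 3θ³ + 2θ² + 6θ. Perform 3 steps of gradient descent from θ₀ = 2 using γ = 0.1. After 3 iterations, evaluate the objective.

-3563815.130859375

f′(θ) = 9θ² + 4θ + 6
Step 1: f′(2) = 50; θ₁ = 2 − 0.1·50 = -3
Step 2: f′(-3) = 75; θ₂ = -3 − 0.1·75 = -10.5
Step 3: f′(-10.5) = 956.25; θ₃ = -10.5 − 0.1·956.25 = -106.125
f(-106.125) = -3563815.130859375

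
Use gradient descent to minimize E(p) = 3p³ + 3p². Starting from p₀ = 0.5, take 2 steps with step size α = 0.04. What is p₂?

E′(p) = 9p² + 6p
p₁ = 0.5 − 0.04·5.25 = 0.29
p₂ = 0.29 − 0.04·2.4969 = 0.190124

0.190124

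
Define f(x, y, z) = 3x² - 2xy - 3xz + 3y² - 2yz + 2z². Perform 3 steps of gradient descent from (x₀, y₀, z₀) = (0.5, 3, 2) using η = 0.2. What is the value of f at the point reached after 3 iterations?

∇f = (6x - 2y - 3z, -2x + 6y - 2z, -3x - 2y + 4z)
Step 1: at (0.5, 3, 2), ∇f = (-9, 13, 0.5) → (0.5, 3, 2) − 0.2·(-9, 13, 0.5) = (2.3, 0.4, 1.9)
Step 2: at (2.3, 0.4, 1.9), ∇f = (7.3, -6, -0.1) → (2.3, 0.4, 1.9) − 0.2·(7.3, -6, -0.1) = (0.84, 1.6, 1.92)
Step 3: at (0.84, 1.6, 1.92), ∇f = (-3.92, 4.08, 1.96) → (0.84, 1.6, 1.92) − 0.2·(-3.92, 4.08, 1.96) = (1.624, 0.784, 1.528)
f(1.624, 0.784, 1.528) = 2.038912

2.038912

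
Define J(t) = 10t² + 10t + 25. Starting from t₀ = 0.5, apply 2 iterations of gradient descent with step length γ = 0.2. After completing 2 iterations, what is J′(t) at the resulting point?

J′(t) = 20t + 10
t₁ = 0.5 − 0.2·20 = -3.5
t₂ = -3.5 − 0.2·(-60) = 8.5
J′(t) at (8.5) = 180

180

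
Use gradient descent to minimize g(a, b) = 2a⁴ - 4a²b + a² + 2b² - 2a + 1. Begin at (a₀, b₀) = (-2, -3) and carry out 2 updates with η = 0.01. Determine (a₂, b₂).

(-0.56105856, -2.584304)

∇g = (8a³ - 8ab + 2a - 2, -4a² + 4b)
Step 1: at (-2, -3), ∇g = (-118, -28) → (-2, -3) − 0.01·(-118, -28) = (-0.82, -2.72)
Step 2: at (-0.82, -2.72), ∇g = (-25.894144, -13.5696) → (-0.82, -2.72) − 0.01·(-25.894144, -13.5696) = (-0.56105856, -2.584304)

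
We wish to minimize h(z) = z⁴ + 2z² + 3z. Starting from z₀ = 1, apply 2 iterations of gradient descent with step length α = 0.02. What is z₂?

0.61963584

h′(z) = 4z³ + 4z + 3
Step 1: h′(1) = 11; z₁ = 1 − 0.02·11 = 0.78
Step 2: h′(0.78) = 8.018208; z₂ = 0.78 − 0.02·8.018208 = 0.61963584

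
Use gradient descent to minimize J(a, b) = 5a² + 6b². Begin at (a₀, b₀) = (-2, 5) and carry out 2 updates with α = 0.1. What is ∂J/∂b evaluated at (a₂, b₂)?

2.4

∇J = (10a, 12b)
(a₁, b₁) = (-2, 5) − 0.1·(-20, 60) = (0, -1)
(a₂, b₂) = (0, -1) − 0.1·(0, -12) = (0, 0.2)
∂J/∂b at (0, 0.2) = 2.4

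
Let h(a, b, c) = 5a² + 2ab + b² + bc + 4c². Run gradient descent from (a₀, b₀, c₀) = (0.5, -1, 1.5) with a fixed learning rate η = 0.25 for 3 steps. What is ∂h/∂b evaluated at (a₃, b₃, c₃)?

∇h = (10a + 2b, 2a + 2b + c, b + 8c)
(a₁, b₁, c₁) = (0.5, -1, 1.5) − 0.25·(3, 0.5, 11) = (-0.25, -1.125, -1.25)
(a₂, b₂, c₂) = (-0.25, -1.125, -1.25) − 0.25·(-4.75, -4, -11.125) = (0.9375, -0.125, 1.53125)
(a₃, b₃, c₃) = (0.9375, -0.125, 1.53125) − 0.25·(9.125, 3.15625, 12.125) = (-1.34375, -0.9140625, -1.5)
∂h/∂b at (-1.34375, -0.9140625, -1.5) = -6.015625

-6.015625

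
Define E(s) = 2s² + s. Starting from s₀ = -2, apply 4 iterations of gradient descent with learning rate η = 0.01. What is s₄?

E′(s) = 4s + 1
Step 1: E′(-2) = -7; s₁ = -2 − 0.01·(-7) = -1.93
Step 2: E′(-1.93) = -6.72; s₂ = -1.93 − 0.01·(-6.72) = -1.8628
Step 3: E′(-1.8628) = -6.4512; s₃ = -1.8628 − 0.01·(-6.4512) = -1.798288
Step 4: E′(-1.798288) = -6.193152; s₄ = -1.798288 − 0.01·(-6.193152) = -1.73635648

-1.73635648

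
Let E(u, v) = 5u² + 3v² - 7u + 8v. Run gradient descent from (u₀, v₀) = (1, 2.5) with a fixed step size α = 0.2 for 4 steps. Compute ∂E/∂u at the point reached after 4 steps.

∇E = (10u - 7, 6v + 8)
Step 1: at (1, 2.5), ∇E = (3, 23) → (1, 2.5) − 0.2·(3, 23) = (0.4, -2.1)
Step 2: at (0.4, -2.1), ∇E = (-3, -4.6) → (0.4, -2.1) − 0.2·(-3, -4.6) = (1, -1.18)
Step 3: at (1, -1.18), ∇E = (3, 0.92) → (1, -1.18) − 0.2·(3, 0.92) = (0.4, -1.364)
Step 4: at (0.4, -1.364), ∇E = (-3, -0.184) → (0.4, -1.364) − 0.2·(-3, -0.184) = (1, -1.3272)
∂E/∂u at (1, -1.3272) = 3

3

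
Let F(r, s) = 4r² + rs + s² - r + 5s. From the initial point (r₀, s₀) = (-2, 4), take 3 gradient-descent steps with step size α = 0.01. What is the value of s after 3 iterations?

∇F = (8r + s - 1, r + 2s + 5)
(r₁, s₁) = (-2, 4) − 0.01·(-13, 11) = (-1.87, 3.89)
(r₂, s₂) = (-1.87, 3.89) − 0.01·(-12.07, 10.91) = (-1.7493, 3.7809)
(r₃, s₃) = (-1.7493, 3.7809) − 0.01·(-11.2135, 10.8125) = (-1.637165, 3.672775)
s = 3.672775

3.672775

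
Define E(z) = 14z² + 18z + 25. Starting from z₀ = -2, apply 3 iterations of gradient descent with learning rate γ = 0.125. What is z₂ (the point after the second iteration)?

-9.125

E′(z) = 28z + 18
z₁ = -2 − 0.125·(-38) = 2.75
z₂ = 2.75 − 0.125·95 = -9.125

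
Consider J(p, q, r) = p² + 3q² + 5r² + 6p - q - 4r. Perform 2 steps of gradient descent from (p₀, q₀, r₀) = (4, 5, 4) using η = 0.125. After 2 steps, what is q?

0.46875

∇J = (2p + 6, 6q - 1, 10r - 4)
(p₁, q₁, r₁) = (4, 5, 4) − 0.125·(14, 29, 36) = (2.25, 1.375, -0.5)
(p₂, q₂, r₂) = (2.25, 1.375, -0.5) − 0.125·(10.5, 7.25, -9) = (0.9375, 0.46875, 0.625)
q = 0.46875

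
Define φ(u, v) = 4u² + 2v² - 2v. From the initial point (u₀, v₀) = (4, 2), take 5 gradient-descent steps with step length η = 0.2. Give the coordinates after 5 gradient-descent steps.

(-0.31104, 0.50048)

∇φ = (8u, 4v - 2)
Step 1: at (4, 2), ∇φ = (32, 6) → (4, 2) − 0.2·(32, 6) = (-2.4, 0.8)
Step 2: at (-2.4, 0.8), ∇φ = (-19.2, 1.2) → (-2.4, 0.8) − 0.2·(-19.2, 1.2) = (1.44, 0.56)
Step 3: at (1.44, 0.56), ∇φ = (11.52, 0.24) → (1.44, 0.56) − 0.2·(11.52, 0.24) = (-0.864, 0.512)
Step 4: at (-0.864, 0.512), ∇φ = (-6.912, 0.048) → (-0.864, 0.512) − 0.2·(-6.912, 0.048) = (0.5184, 0.5024)
Step 5: at (0.5184, 0.5024), ∇φ = (4.1472, 0.0096) → (0.5184, 0.5024) − 0.2·(4.1472, 0.0096) = (-0.31104, 0.50048)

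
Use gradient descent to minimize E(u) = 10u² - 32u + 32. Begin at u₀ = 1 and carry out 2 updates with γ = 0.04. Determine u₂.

E′(u) = 20u - 32
u₁ = 1 − 0.04·(-12) = 1.48
u₂ = 1.48 − 0.04·(-2.4) = 1.576

1.576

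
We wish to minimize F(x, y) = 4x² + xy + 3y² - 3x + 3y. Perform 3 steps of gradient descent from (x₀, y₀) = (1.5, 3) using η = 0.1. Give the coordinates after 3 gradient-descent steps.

(0.36, -0.3405)

∇F = (8x + y - 3, x + 6y + 3)
(x₁, y₁) = (1.5, 3) − 0.1·(12, 22.5) = (0.3, 0.75)
(x₂, y₂) = (0.3, 0.75) − 0.1·(0.15, 7.8) = (0.285, -0.03)
(x₃, y₃) = (0.285, -0.03) − 0.1·(-0.75, 3.105) = (0.36, -0.3405)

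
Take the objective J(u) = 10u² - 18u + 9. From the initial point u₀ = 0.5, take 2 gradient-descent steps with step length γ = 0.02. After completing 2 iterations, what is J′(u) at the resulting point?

-2.88

J′(u) = 20u - 18
u₁ = 0.5 − 0.02·(-8) = 0.66
u₂ = 0.66 − 0.02·(-4.8) = 0.756
J′(u) at (0.756) = -2.88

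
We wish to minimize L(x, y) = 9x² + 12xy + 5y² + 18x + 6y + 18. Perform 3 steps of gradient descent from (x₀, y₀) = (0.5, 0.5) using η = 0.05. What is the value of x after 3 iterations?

-1.1095

∇L = (18x + 12y + 18, 12x + 10y + 6)
Step 1: at (0.5, 0.5), ∇L = (33, 17) → (0.5, 0.5) − 0.05·(33, 17) = (-1.15, -0.35)
Step 2: at (-1.15, -0.35), ∇L = (-6.9, -11.3) → (-1.15, -0.35) − 0.05·(-6.9, -11.3) = (-0.805, 0.215)
Step 3: at (-0.805, 0.215), ∇L = (6.09, -1.51) → (-0.805, 0.215) − 0.05·(6.09, -1.51) = (-1.1095, 0.2905)
x = -1.1095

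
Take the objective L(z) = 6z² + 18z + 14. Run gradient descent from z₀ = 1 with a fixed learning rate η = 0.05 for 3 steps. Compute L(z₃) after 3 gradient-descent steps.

0.6536

L′(z) = 12z + 18
z₁ = 1 − 0.05·30 = -0.5
z₂ = -0.5 − 0.05·12 = -1.1
z₃ = -1.1 − 0.05·4.8 = -1.34
L(-1.34) = 0.6536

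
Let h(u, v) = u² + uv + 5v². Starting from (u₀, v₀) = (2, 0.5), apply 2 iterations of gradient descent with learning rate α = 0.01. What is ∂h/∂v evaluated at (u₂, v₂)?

∇h = (2u + v, u + 10v)
(u₁, v₁) = (2, 0.5) − 0.01·(4.5, 7) = (1.955, 0.43)
(u₂, v₂) = (1.955, 0.43) − 0.01·(4.34, 6.255) = (1.9116, 0.36745)
∂h/∂v at (1.9116, 0.36745) = 5.5861

5.5861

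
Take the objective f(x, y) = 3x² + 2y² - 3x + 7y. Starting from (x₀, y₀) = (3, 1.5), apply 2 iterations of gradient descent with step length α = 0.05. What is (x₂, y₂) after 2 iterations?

(1.725, 0.33)

∇f = (6x - 3, 4y + 7)
(x₁, y₁) = (3, 1.5) − 0.05·(15, 13) = (2.25, 0.85)
(x₂, y₂) = (2.25, 0.85) − 0.05·(10.5, 10.4) = (1.725, 0.33)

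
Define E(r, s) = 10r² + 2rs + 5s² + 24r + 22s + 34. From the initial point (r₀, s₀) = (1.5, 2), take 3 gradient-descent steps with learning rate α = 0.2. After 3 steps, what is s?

-22.36

∇E = (20r + 2s + 24, 2r + 10s + 22)
Step 1: at (1.5, 2), ∇E = (58, 45) → (1.5, 2) − 0.2·(58, 45) = (-10.1, -7)
Step 2: at (-10.1, -7), ∇E = (-192, -68.2) → (-10.1, -7) − 0.2·(-192, -68.2) = (28.3, 6.64)
Step 3: at (28.3, 6.64), ∇E = (603.28, 145) → (28.3, 6.64) − 0.2·(603.28, 145) = (-92.356, -22.36)
s = -22.36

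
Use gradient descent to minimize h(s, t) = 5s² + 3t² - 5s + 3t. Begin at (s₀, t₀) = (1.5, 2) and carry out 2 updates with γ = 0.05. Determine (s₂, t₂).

(0.75, 0.725)

∇h = (10s - 5, 6t + 3)
Step 1: at (1.5, 2), ∇h = (10, 15) → (1.5, 2) − 0.05·(10, 15) = (1, 1.25)
Step 2: at (1, 1.25), ∇h = (5, 10.5) → (1, 1.25) − 0.05·(5, 10.5) = (0.75, 0.725)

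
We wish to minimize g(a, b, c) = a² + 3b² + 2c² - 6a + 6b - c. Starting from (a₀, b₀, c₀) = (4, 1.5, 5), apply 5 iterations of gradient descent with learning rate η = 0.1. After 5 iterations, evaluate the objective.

∇g = (2a - 6, 6b + 6, 4c - 1)
(a₁, b₁, c₁) = (4, 1.5, 5) − 0.1·(2, 15, 19) = (3.8, 0, 3.1)
(a₂, b₂, c₂) = (3.8, 0, 3.1) − 0.1·(1.6, 6, 11.4) = (3.64, -0.6, 1.96)
(a₃, b₃, c₃) = (3.64, -0.6, 1.96) − 0.1·(1.28, 2.4, 6.84) = (3.512, -0.84, 1.276)
(a₄, b₄, c₄) = (3.512, -0.84, 1.276) − 0.1·(1.024, 0.96, 4.104) = (3.4096, -0.936, 0.8656)
(a₅, b₅, c₅) = (3.4096, -0.936, 0.8656) − 0.1·(0.8192, 0.384, 2.4624) = (3.32768, -0.9744, 0.61936)
g(3.32768, -0.9744, 0.61936) = -11.7428061184

-11.7428061184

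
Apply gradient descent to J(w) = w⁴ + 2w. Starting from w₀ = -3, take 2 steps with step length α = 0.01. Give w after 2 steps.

-1.66794464

J′(w) = 4w³ + 2
Step 1: J′(-3) = -106; w₁ = -3 − 0.01·(-106) = -1.94
Step 2: J′(-1.94) = -27.205536; w₂ = -1.94 − 0.01·(-27.205536) = -1.66794464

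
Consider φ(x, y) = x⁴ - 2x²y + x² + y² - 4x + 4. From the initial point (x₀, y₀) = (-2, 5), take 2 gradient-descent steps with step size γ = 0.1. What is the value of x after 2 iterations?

∇φ = (4x³ - 4xy + 2x - 4, -2x² + 2y)
(x₁, y₁) = (-2, 5) − 0.1·(0, 2) = (-2, 4.8)
(x₂, y₂) = (-2, 4.8) − 0.1·(-1.6, 1.6) = (-1.84, 4.64)
x = -1.84

-1.84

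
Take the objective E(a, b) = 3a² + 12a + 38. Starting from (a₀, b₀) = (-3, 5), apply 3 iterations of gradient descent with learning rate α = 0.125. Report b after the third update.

∇E = (6a + 12, 0)
Step 1: at (-3, 5), ∇E = (-6, 0) → (-3, 5) − 0.125·(-6, 0) = (-2.25, 5)
Step 2: at (-2.25, 5), ∇E = (-1.5, 0) → (-2.25, 5) − 0.125·(-1.5, 0) = (-2.0625, 5)
Step 3: at (-2.0625, 5), ∇E = (-0.375, 0) → (-2.0625, 5) − 0.125·(-0.375, 0) = (-2.015625, 5)
b = 5

5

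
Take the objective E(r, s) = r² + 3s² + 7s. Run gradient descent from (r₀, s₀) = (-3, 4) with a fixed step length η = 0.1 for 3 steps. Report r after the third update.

∇E = (2r, 6s + 7)
Step 1: at (-3, 4), ∇E = (-6, 31) → (-3, 4) − 0.1·(-6, 31) = (-2.4, 0.9)
Step 2: at (-2.4, 0.9), ∇E = (-4.8, 12.4) → (-2.4, 0.9) − 0.1·(-4.8, 12.4) = (-1.92, -0.34)
Step 3: at (-1.92, -0.34), ∇E = (-3.84, 4.96) → (-1.92, -0.34) − 0.1·(-3.84, 4.96) = (-1.536, -0.836)
r = -1.536

-1.536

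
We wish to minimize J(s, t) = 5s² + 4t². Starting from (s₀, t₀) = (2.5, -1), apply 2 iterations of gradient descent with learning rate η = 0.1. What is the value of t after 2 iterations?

∇J = (10s, 8t)
(s₁, t₁) = (2.5, -1) − 0.1·(25, -8) = (0, -0.2)
(s₂, t₂) = (0, -0.2) − 0.1·(0, -1.6) = (0, -0.04)
t = -0.04

-0.04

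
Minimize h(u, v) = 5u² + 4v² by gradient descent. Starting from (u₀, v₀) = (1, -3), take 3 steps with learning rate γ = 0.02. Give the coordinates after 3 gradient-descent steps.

∇h = (10u, 8v)
(u₁, v₁) = (1, -3) − 0.02·(10, -24) = (0.8, -2.52)
(u₂, v₂) = (0.8, -2.52) − 0.02·(8, -20.16) = (0.64, -2.1168)
(u₃, v₃) = (0.64, -2.1168) − 0.02·(6.4, -16.9344) = (0.512, -1.778112)

(0.512, -1.778112)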